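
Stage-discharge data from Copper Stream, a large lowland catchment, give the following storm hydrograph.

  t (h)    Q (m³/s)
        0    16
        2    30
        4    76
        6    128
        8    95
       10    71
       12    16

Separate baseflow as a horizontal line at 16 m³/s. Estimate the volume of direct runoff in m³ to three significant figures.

V ≈ 2.30 × 10^6 m³

Direct-runoff ordinates (Q − Q_b): 0.0, 14.0, 60.0, 112.0, 79.0, 55.0, 0.0 m³/s.
ΣQ_DR = 320.0 m³/s.
With Δt = 2 h = 7200 s, V = ΣQ_DR · Δt = 320.0 × 7200 = 2.30 × 10^6 m³.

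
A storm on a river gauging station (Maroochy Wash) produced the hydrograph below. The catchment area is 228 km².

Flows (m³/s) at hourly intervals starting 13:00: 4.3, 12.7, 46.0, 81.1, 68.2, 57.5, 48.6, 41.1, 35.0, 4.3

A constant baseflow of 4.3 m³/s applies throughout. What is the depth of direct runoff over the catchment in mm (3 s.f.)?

d ≈ 5.62 mm

Direct runoff: 0.0, 8.4, 41.7, 76.8, 63.9, 53.2, 44.3, 36.8, 30.7, 0.0 m³/s; ΣQ_DR = 355.8 m³/s.
V = ΣQ_DR · Δt = 355.8 × 3600 s = 1.281 × 10^6 m³.
Over A = 228 km², depth = V / A = 5.62 mm.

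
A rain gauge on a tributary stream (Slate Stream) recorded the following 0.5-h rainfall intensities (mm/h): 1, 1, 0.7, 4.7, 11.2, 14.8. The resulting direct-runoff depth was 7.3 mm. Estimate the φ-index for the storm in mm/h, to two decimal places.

Only the 2 blocks with intensity above φ contribute runoff: 11.2, 14.8 mm/h.
Σ(I−φ)·Δt = d  ⇒  (11.2+14.8 − 2φ)·0.5 = 7.3
φ = (26.00 − 7.3/0.5) / 2 = 5.70 mm/h.

φ ≈ 5.70 mm/h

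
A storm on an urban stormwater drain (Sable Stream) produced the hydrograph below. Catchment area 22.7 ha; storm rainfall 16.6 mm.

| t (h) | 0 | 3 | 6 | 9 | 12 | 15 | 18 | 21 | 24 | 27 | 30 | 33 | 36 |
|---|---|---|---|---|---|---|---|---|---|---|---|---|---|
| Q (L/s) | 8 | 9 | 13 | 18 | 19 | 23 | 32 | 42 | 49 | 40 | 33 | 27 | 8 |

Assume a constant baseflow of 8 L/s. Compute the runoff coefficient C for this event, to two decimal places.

ΣQ_DR = 217.0 L/s; V = ΣQ_DR·Δt = 2.344 × 10^6 L.
Runoff depth d = V / A = 10.32 mm.
C = d / P = 10.32 / 16.6 = 0.62.

C ≈ 0.62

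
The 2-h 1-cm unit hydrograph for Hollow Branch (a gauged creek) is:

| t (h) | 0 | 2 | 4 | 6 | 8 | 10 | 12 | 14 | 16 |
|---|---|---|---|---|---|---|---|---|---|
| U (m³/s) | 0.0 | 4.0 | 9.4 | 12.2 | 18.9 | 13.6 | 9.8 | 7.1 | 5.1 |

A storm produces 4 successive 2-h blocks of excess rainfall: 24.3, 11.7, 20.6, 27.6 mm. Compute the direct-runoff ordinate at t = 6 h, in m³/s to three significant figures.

By discrete convolution, Q_j = Σ (P_i / 10 mm) · U_{j−i}.
At t = 6 h (j=3): Q = (24.3/10)·12.2 + (11.7/10)·9.4 + (20.6/10)·4.0 + (27.6/10)·0.0 = 48.9 m³/s.

Q ≈ 48.9 m³/s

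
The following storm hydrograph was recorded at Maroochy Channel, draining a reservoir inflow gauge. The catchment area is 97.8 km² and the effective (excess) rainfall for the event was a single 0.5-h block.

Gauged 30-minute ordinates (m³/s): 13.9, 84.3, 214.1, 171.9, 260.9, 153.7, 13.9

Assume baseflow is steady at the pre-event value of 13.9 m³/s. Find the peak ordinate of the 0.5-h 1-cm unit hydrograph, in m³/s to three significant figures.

Direct runoff: 0.0, 70.4, 200.2, 158.0, 247.0, 139.8, 0.0 m³/s; ΣQ_DR = 815.4 m³/s, peak = 247.0 m³/s.
Runoff depth d = ΣQ_DR·Δt / A = 815.4 × 1800 / (97.8 km²) = 15.01 mm.
The 1-cm UH is the DRH scaled by (10 mm)/d, so U_p = 247.0 × 10/15.01 = 165 m³/s.

U_p ≈ 165 m³/s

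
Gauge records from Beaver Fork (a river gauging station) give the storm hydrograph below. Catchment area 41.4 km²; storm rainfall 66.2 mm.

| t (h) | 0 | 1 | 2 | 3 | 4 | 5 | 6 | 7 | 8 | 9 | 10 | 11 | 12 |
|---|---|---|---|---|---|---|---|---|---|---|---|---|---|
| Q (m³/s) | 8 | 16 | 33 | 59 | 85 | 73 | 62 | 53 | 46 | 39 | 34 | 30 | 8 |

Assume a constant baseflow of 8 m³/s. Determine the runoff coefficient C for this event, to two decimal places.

ΣQ_DR = 442.0 m³/s; V = ΣQ_DR·Δt = 1.591 × 10^6 m³.
Runoff depth d = V / A = 38.43 mm.
C = d / P = 38.43 / 66.2 = 0.58.

C ≈ 0.58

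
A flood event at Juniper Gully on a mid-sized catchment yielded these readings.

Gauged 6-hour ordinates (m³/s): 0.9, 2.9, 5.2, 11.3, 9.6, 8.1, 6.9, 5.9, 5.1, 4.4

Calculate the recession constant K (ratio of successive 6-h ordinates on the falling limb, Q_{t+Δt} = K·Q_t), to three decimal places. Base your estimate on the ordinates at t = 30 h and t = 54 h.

K ≈ 0.859

Using the recession-limb readings at t = 30 h and t = 54 h: Q falls from 8.1 to 4.4 m³/s over 4 intervals.
K = (Q₂/Q₁)^(1/4) = (4.4/8.1)^(1/4) = 0.859.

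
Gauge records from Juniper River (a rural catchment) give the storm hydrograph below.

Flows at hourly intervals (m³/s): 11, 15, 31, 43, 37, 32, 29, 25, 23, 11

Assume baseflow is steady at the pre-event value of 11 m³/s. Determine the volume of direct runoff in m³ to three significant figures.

V ≈ 5.29 × 10^5 m³

Direct-runoff ordinates (Q − Q_b): 0.0, 4.0, 20.0, 32.0, 26.0, 21.0, 18.0, 14.0, 12.0, 0.0 m³/s.
ΣQ_DR = 147.0 m³/s.
With Δt = 1 h = 3600 s, V = ΣQ_DR · Δt = 147.0 × 3600 = 5.29 × 10^5 m³.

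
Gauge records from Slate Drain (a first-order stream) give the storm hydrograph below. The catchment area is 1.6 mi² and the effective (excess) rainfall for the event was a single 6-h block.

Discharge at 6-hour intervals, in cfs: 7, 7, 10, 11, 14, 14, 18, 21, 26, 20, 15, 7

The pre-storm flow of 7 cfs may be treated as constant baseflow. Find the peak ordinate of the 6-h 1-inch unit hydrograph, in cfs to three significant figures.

U_p ≈ 38.0 cfs

Direct runoff: 0.0, 0.0, 3.0, 4.0, 7.0, 7.0, 11.0, 14.0, 19.0, 13.0, 8.0, 0.0 cfs; ΣQ_DR = 86.00 cfs, peak = 19.0 cfs.
Runoff depth d = ΣQ_DR·Δt / A = 86.00 × 21600 / (1.6 mi²) = 0.4997 in.
The 1-inch UH is the DRH scaled by (1 in)/d, so U_p = 19.0 × 1/0.4997 = 38.0 cfs.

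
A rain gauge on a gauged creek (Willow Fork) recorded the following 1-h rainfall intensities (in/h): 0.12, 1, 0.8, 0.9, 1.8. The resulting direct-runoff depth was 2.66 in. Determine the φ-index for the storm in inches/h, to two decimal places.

Only the 4 blocks with intensity above φ contribute runoff: 1, 0.8, 0.9, 1.8 in/h.
Σ(I−φ)·Δt = d  ⇒  (1+0.8+0.9+1.8 − 4φ)·1 = 2.66
φ = (4.500 − 2.66/1) / 4 = 0.46 in/h.

φ ≈ 0.46 in/h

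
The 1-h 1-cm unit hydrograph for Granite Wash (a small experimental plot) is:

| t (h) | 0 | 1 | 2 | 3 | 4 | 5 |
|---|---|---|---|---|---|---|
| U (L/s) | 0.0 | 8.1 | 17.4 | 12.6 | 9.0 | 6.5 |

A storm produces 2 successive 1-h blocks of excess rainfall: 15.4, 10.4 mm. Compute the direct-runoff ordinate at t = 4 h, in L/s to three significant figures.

Q ≈ 27.0 L/s

By discrete convolution, Q_j = Σ (P_i / 10 mm) · U_{j−i}.
At t = 4 h (j=4): Q = (15.4/10)·9.0 + (10.4/10)·12.6 = 27.0 L/s.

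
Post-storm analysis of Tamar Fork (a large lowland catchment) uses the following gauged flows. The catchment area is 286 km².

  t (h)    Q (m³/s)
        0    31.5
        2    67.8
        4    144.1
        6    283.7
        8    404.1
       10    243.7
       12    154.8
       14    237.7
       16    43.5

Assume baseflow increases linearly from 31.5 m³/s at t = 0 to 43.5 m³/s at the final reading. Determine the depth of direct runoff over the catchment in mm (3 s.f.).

Direct runoff: 0.00, 34.80, 109.60, 247.70, 366.60, 204.70, 114.30, 195.70, 0.00 m³/s; ΣQ_DR = 1273 m³/s.
V = ΣQ_DR · Δt = 1273 × 7200 s = 9.168 × 10^6 m³.
Over A = 286 km², depth = V / A = 32.1 mm.

d ≈ 32.1 mm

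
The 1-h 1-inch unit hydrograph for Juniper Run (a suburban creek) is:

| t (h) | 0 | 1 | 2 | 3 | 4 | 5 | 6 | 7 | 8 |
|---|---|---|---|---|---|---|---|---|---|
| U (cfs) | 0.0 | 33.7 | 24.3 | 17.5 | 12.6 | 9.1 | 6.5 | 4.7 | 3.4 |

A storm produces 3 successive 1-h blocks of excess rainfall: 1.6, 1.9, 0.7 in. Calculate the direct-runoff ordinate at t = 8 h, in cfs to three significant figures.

Q ≈ 18.9 cfs

By discrete convolution, Q_j = Σ (P_i / 1 in) · U_{j−i}.
At t = 8 h (j=8): Q = (1.6/1)·3.4 + (1.9/1)·4.7 + (0.7/1)·6.5 = 18.9 cfs.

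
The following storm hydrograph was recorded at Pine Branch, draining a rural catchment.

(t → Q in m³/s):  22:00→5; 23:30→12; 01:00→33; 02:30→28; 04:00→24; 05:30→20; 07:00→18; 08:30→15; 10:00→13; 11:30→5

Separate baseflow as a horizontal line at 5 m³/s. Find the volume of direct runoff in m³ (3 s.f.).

Direct-runoff ordinates (Q − Q_b): 0.0, 7.0, 28.0, 23.0, 19.0, 15.0, 13.0, 10.0, 8.0, 0.0 m³/s.
ΣQ_DR = 123.0 m³/s.
With Δt = 1.5 h = 5400 s, V = ΣQ_DR · Δt = 123.0 × 5400 = 6.64 × 10^5 m³.

V ≈ 6.64 × 10^5 m³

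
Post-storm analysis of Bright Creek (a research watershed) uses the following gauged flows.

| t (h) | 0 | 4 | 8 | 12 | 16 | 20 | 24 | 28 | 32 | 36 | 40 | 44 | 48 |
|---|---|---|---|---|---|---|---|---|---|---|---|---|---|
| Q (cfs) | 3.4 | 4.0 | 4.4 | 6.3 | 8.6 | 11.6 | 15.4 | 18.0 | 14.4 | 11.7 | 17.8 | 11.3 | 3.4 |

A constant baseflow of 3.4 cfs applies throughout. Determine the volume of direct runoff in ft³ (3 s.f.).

Direct-runoff ordinates (Q − Q_b): 0.0, 0.6, 1.0, 2.9, 5.2, 8.2, 12.0, 14.6, 11.0, 8.3, 14.4, 7.9, 0.0 cfs.
ΣQ_DR = 86.10 cfs.
With Δt = 4 h = 14400 s, V = ΣQ_DR · Δt = 86.10 × 14400 = 1.24 × 10^6 ft³.

V ≈ 1.24 × 10^6 ft³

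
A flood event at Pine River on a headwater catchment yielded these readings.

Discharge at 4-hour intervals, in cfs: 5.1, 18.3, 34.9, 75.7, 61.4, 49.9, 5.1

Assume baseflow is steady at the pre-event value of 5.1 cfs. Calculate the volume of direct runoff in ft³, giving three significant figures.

Direct-runoff ordinates (Q − Q_b): 0.0, 13.2, 29.8, 70.6, 56.3, 44.8, 0.0 cfs.
ΣQ_DR = 214.7 cfs.
With Δt = 4 h = 14400 s, V = ΣQ_DR · Δt = 214.7 × 14400 = 3.09 × 10^6 ft³.

V ≈ 3.09 × 10^6 ft³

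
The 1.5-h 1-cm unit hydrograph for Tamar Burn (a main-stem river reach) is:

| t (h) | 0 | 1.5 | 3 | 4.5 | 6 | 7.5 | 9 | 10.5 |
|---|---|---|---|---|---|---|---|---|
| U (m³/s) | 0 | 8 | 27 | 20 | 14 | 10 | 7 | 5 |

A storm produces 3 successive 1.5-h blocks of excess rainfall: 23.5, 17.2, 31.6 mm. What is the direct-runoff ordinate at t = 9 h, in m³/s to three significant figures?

Q ≈ 77.9 m³/s

By discrete convolution, Q_j = Σ (P_i / 10 mm) · U_{j−i}.
At t = 9 h (j=6): Q = (23.5/10)·7 + (17.2/10)·10 + (31.6/10)·14 = 77.9 m³/s.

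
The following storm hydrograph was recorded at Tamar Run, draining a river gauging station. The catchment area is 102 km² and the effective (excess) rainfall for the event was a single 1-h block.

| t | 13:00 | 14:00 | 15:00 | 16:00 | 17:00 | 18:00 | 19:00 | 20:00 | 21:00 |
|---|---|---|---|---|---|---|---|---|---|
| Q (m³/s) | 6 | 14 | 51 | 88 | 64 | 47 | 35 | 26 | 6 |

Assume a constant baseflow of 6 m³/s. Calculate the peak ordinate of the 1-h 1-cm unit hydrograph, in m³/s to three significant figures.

U_p ≈ 82.1 m³/s

Direct runoff: 0.0, 8.0, 45.0, 82.0, 58.0, 41.0, 29.0, 20.0, 0.0 m³/s; ΣQ_DR = 283.0 m³/s, peak = 82.0 m³/s.
Runoff depth d = ΣQ_DR·Δt / A = 283.0 × 3600 / (102 km²) = 9.988 mm.
The 1-cm UH is the DRH scaled by (10 mm)/d, so U_p = 82.0 × 10/9.988 = 82.1 m³/s.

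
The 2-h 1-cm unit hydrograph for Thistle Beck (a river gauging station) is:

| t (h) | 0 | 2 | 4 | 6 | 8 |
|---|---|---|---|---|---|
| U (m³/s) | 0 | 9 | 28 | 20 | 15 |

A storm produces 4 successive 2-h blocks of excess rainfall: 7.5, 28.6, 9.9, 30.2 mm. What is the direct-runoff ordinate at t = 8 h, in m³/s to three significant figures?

Q ≈ 123 m³/s

By discrete convolution, Q_j = Σ (P_i / 10 mm) · U_{j−i}.
At t = 8 h (j=4): Q = (7.5/10)·15 + (28.6/10)·20 + (9.9/10)·28 + (30.2/10)·9 = 123 m³/s.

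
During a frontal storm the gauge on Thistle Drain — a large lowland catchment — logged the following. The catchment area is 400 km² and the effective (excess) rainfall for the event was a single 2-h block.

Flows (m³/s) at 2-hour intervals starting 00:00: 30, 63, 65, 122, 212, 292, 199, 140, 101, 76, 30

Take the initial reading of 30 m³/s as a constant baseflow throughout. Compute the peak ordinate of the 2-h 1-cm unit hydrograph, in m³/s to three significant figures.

U_p ≈ 146 m³/s

Direct runoff: 0.0, 33.0, 35.0, 92.0, 182.0, 262.0, 169.0, 110.0, 71.0, 46.0, 0.0 m³/s; ΣQ_DR = 1000 m³/s, peak = 262.0 m³/s.
Runoff depth d = ΣQ_DR·Δt / A = 1000 × 7200 / (400 km²) = 18.00 mm.
The 1-cm UH is the DRH scaled by (10 mm)/d, so U_p = 262.0 × 10/18.00 = 146 m³/s.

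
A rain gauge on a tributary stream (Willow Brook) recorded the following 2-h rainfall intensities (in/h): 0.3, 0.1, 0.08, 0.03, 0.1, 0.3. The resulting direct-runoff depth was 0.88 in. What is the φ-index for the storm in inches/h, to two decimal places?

φ ≈ 0.09 in/h

Only the 4 blocks with intensity above φ contribute runoff: 0.3, 0.1, 0.1, 0.3 in/h.
Σ(I−φ)·Δt = d  ⇒  (0.3+0.1+0.1+0.3 − 4φ)·2 = 0.88
φ = (0.8000 − 0.88/2) / 4 = 0.09 in/h.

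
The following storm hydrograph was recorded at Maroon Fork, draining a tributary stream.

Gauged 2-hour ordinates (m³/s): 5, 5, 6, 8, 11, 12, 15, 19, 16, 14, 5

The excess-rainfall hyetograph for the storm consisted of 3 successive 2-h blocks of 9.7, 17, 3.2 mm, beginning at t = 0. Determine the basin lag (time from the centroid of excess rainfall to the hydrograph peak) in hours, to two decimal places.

t_L ≈ 11.43 h

Centroid of excess rainfall: t_c = Σ P_i·t̄_i / ΣP_i = 2.5652 h (block centres at 1, 3, 5 h).
Hydrograph peak occurs at t = 14 h, so basin lag t_L = 14 − 2.5652 = 11.43 h.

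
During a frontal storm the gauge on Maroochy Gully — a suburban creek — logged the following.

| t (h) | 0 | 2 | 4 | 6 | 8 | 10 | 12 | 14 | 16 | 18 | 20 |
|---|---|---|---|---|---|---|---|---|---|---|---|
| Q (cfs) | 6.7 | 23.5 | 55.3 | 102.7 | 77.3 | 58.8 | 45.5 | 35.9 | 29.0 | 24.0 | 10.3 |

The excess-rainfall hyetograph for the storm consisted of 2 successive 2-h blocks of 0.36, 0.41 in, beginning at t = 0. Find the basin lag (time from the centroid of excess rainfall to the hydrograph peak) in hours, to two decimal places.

t_L ≈ 3.94 h

Centroid of excess rainfall: t_c = Σ P_i·t̄_i / ΣP_i = 2.0649 h (block centres at 1, 3 h).
Hydrograph peak occurs at t = 6 h, so basin lag t_L = 6 − 2.0649 = 3.94 h.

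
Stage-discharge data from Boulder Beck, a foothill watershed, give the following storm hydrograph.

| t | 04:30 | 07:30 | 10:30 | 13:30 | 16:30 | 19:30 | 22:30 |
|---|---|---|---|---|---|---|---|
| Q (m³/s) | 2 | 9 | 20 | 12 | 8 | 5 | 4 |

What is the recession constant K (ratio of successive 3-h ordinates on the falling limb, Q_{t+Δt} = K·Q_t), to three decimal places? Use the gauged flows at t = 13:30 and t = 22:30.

K ≈ 0.693

Using the recession-limb readings at t = 13:30 and t = 22:30: Q falls from 12 to 4 m³/s over 3 intervals.
K = (Q₂/Q₁)^(1/3) = (4/12)^(1/3) = 0.693.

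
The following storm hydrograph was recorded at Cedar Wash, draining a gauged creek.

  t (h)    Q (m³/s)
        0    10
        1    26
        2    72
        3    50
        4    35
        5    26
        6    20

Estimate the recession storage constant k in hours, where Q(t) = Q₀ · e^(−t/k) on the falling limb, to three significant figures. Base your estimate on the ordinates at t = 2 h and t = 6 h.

On the falling limb, Q drops from 72 to 20 m³/s between t = 2 h and t = 6 h (Δt = 4 h).
k = −Δt / ln(Q₂/Q₁) = −4 / ln(20/72) = 3.12 h.

k ≈ 3.12 h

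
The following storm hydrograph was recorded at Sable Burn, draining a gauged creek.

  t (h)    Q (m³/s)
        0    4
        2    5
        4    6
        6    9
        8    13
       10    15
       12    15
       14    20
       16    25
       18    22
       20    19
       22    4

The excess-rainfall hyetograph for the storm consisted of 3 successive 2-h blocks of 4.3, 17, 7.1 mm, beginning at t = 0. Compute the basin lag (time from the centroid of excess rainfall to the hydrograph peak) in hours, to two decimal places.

t_L ≈ 12.80 h

Centroid of excess rainfall: t_c = Σ P_i·t̄_i / ΣP_i = 3.1972 h (block centres at 1, 3, 5 h).
Hydrograph peak occurs at t = 16 h, so basin lag t_L = 16 − 3.1972 = 12.80 h.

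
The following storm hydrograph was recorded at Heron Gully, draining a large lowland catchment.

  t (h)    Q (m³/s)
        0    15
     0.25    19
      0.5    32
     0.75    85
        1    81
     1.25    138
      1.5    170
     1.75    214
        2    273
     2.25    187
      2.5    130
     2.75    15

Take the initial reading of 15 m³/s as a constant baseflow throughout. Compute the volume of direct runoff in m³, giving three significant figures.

V ≈ 1.06 × 10^6 m³

Direct-runoff ordinates (Q − Q_b): 0.0, 4.0, 17.0, 70.0, 66.0, 123.0, 155.0, 199.0, 258.0, 172.0, 115.0, 0.0 m³/s.
ΣQ_DR = 1179 m³/s.
With Δt = 0.25 h = 900 s, V = ΣQ_DR · Δt = 1179 × 900 = 1.06 × 10^6 m³.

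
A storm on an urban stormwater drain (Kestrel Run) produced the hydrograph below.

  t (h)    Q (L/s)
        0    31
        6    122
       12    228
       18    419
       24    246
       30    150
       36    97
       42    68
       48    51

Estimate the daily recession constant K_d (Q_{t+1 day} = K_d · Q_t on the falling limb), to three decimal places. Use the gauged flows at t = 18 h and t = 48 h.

Between t = 18 h and t = 48 h the flow falls from 419 to 51 L/s over 5×6 h = 30 h.
Per-interval ratio K = (51/419)^(1/5) = 0.6563; K_d = K^(24/6) = 0.185.

K_d ≈ 0.185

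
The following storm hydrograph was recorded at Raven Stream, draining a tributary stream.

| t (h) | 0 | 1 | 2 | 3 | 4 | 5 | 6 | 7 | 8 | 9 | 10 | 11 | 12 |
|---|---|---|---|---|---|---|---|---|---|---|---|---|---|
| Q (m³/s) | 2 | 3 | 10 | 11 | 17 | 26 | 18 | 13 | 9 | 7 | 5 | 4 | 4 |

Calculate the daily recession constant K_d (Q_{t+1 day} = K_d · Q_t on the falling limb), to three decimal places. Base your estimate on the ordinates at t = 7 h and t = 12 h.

K_d ≈ 0.003

Between t = 7 h and t = 12 h the flow falls from 13 to 4 m³/s over 5×1 h = 5 h.
Per-interval ratio K = (4/13)^(1/5) = 0.7900; K_d = K^(24/1) = 0.003.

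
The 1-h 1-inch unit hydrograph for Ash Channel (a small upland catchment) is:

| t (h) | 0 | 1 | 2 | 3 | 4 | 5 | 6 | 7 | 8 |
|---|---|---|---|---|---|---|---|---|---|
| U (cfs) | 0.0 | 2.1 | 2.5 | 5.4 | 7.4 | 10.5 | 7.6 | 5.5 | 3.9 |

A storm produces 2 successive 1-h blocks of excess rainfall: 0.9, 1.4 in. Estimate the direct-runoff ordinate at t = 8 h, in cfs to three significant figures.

By discrete convolution, Q_j = Σ (P_i / 1 in) · U_{j−i}.
At t = 8 h (j=8): Q = (0.9/1)·3.9 + (1.4/1)·5.5 = 11.2 cfs.

Q ≈ 11.2 cfs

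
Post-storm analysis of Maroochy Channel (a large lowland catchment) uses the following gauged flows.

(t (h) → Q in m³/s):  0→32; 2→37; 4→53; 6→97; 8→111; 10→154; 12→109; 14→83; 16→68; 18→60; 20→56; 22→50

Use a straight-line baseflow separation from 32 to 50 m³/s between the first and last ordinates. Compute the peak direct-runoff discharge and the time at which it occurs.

Subtracting baseflow gives direct-runoff ordinates: 0.00, 3.36, 17.73, 60.09, 72.45, 113.82, 67.18, 39.55, 22.91, 13.27, 7.64, 0.00 m³/s.
The maximum is 113.82 m³/s, occurring at the reading for t = 10 h.

Q_p = 113.82 m³/s at t = 10 h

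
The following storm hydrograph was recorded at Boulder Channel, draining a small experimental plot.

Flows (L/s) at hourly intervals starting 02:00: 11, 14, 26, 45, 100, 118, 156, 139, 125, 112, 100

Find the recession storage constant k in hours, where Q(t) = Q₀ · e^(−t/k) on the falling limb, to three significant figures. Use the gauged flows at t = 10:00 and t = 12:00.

k ≈ 8.96 h

On the falling limb, Q drops from 125 to 100 L/s between t = 10:00 and t = 12:00 (Δt = 2 h).
k = −Δt / ln(Q₂/Q₁) = −2 / ln(100/125) = 8.96 h.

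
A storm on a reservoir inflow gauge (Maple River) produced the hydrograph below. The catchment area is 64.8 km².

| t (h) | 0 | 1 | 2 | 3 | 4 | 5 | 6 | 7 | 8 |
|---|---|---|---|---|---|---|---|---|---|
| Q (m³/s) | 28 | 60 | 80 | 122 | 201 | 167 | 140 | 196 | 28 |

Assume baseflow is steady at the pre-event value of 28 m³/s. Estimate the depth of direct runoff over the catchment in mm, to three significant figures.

d ≈ 42.8 mm

Direct runoff: 0.0, 32.0, 52.0, 94.0, 173.0, 139.0, 112.0, 168.0, 0.0 m³/s; ΣQ_DR = 770.0 m³/s.
V = ΣQ_DR · Δt = 770.0 × 3600 s = 2.772 × 10^6 m³.
Over A = 64.8 km², depth = V / A = 42.8 mm.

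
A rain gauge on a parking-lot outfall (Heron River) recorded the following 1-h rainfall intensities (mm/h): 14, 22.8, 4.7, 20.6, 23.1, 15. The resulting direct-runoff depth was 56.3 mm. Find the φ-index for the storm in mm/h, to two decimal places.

φ ≈ 7.84 mm/h

Only the 5 blocks with intensity above φ contribute runoff: 14, 22.8, 20.6, 23.1, 15 mm/h.
Σ(I−φ)·Δt = d  ⇒  (14+22.8+20.6+23.1+15 − 5φ)·1 = 56.3
φ = (95.50 − 56.3/1) / 5 = 7.84 mm/h.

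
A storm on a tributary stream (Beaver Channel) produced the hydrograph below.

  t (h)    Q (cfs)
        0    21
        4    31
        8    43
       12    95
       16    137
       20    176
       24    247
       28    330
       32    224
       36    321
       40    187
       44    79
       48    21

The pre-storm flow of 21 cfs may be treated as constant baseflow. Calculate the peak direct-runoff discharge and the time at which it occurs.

Subtracting baseflow gives direct-runoff ordinates: 0.0, 10.0, 22.0, 74.0, 116.0, 155.0, 226.0, 309.0, 203.0, 300.0, 166.0, 58.0, 0.0 cfs.
The maximum is 309.0 cfs, occurring at the reading for t = 28 h.

Q_p = 309.0 cfs at t = 28 h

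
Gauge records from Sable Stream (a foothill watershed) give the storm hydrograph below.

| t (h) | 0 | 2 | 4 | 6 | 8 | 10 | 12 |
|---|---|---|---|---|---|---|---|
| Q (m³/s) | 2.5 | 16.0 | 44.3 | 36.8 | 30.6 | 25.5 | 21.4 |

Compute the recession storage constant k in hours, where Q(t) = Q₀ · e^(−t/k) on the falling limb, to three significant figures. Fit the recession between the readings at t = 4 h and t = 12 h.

On the falling limb, Q drops from 44.3 to 21.4 m³/s between t = 4 h and t = 12 h (Δt = 8 h).
k = −Δt / ln(Q₂/Q₁) = −8 / ln(21.4/44.3) = 11.0 h.

k ≈ 11.0 h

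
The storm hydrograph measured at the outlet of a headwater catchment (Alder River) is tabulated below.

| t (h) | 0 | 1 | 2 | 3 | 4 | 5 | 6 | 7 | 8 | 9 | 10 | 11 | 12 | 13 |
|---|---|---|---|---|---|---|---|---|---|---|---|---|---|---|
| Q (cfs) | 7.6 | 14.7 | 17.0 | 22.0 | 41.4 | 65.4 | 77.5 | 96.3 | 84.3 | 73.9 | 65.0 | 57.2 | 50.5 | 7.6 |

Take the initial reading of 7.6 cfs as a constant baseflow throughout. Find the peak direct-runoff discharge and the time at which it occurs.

Q_p = 88.7 cfs at t = 7 h

Subtracting baseflow gives direct-runoff ordinates: 0.0, 7.1, 9.4, 14.4, 33.8, 57.8, 69.9, 88.7, 76.7, 66.3, 57.4, 49.6, 42.9, 0.0 cfs.
The maximum is 88.7 cfs, occurring at the reading for t = 7 h.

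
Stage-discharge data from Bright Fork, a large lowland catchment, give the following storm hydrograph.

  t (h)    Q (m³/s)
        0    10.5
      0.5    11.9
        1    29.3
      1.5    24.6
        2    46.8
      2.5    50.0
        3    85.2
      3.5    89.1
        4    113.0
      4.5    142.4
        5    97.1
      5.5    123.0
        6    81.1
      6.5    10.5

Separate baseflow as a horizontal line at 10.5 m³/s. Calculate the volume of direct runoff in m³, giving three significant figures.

V ≈ 1.38 × 10^6 m³

Direct-runoff ordinates (Q − Q_b): 0.0, 1.4, 18.8, 14.1, 36.3, 39.5, 74.7, 78.6, 102.5, 131.9, 86.6, 112.5, 70.6, 0.0 m³/s.
ΣQ_DR = 767.5 m³/s.
With Δt = 0.5 h = 1800 s, V = ΣQ_DR · Δt = 767.5 × 1800 = 1.38 × 10^6 m³.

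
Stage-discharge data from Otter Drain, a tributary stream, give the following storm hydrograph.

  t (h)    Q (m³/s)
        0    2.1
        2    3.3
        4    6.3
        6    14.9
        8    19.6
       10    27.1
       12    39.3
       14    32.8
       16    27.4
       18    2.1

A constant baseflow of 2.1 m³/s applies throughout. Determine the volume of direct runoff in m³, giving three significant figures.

Direct-runoff ordinates (Q − Q_b): 0.0, 1.2, 4.2, 12.8, 17.5, 25.0, 37.2, 30.7, 25.3, 0.0 m³/s.
ΣQ_DR = 153.9 m³/s.
With Δt = 2 h = 7200 s, V = ΣQ_DR · Δt = 153.9 × 7200 = 1.11 × 10^6 m³.

V ≈ 1.11 × 10^6 m³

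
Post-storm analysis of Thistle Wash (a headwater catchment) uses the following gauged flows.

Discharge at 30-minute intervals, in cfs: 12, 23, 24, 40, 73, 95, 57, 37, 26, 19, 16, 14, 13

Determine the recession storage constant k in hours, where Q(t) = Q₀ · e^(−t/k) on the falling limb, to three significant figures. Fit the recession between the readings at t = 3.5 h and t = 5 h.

k ≈ 1.79 h

On the falling limb, Q drops from 37 to 16 cfs between t = 3.5 h and t = 5 h (Δt = 1.5 h).
k = −Δt / ln(Q₂/Q₁) = −1.5 / ln(16/37) = 1.79 h.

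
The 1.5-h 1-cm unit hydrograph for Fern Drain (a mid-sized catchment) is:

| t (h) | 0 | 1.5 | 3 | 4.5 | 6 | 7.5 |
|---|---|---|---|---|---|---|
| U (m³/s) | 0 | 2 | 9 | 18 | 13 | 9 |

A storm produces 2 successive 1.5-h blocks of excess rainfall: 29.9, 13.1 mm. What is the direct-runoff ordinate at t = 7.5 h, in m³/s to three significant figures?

By discrete convolution, Q_j = Σ (P_i / 10 mm) · U_{j−i}.
At t = 7.5 h (j=5): Q = (29.9/10)·9 + (13.1/10)·13 = 43.9 m³/s.

Q ≈ 43.9 m³/s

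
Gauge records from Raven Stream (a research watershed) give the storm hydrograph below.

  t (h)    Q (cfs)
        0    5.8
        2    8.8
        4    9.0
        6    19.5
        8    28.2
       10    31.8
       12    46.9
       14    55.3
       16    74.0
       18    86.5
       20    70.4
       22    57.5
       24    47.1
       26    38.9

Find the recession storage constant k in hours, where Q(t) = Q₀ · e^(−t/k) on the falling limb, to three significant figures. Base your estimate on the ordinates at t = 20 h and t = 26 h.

On the falling limb, Q drops from 70.4 to 38.9 cfs between t = 20 h and t = 26 h (Δt = 6 h).
k = −Δt / ln(Q₂/Q₁) = −6 / ln(38.9/70.4) = 10.1 h.

k ≈ 10.1 h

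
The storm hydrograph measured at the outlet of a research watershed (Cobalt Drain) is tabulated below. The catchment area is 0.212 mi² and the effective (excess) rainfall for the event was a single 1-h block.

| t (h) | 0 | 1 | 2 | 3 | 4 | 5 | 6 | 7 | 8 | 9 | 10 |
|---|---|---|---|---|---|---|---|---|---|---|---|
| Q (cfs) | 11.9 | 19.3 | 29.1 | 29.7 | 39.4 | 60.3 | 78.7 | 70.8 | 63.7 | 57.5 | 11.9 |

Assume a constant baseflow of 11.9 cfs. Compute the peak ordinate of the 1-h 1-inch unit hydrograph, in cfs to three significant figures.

Direct runoff: 0.0, 7.4, 17.2, 17.8, 27.5, 48.4, 66.8, 58.9, 51.8, 45.6, 0.0 cfs; ΣQ_DR = 341.4 cfs, peak = 66.8 cfs.
Runoff depth d = ΣQ_DR·Δt / A = 341.4 × 3600 / (0.212 mi²) = 2.495 in.
The 1-inch UH is the DRH scaled by (1 in)/d, so U_p = 66.8 × 1/2.495 = 26.8 cfs.

U_p ≈ 26.8 cfs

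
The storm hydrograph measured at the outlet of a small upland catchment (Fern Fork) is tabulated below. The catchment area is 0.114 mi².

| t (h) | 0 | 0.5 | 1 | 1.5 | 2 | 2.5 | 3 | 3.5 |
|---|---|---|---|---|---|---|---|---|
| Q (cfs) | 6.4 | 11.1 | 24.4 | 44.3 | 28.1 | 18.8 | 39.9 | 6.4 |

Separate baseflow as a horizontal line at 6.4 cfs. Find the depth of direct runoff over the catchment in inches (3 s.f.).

d ≈ 0.871 in

Direct runoff: 0.0, 4.7, 18.0, 37.9, 21.7, 12.4, 33.5, 0.0 cfs; ΣQ_DR = 128.2 cfs.
V = ΣQ_DR · Δt = 128.2 × 1800 s = 2.308 × 10^5 ft³.
Over A = 0.114 mi², depth = V / A = 0.871 in.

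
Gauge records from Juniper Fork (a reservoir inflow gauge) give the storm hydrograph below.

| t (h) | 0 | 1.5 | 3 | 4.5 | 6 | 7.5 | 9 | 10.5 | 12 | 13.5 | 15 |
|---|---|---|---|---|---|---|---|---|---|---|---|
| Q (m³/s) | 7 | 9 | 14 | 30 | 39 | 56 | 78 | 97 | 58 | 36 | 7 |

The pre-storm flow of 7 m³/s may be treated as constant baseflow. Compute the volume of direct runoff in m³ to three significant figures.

V ≈ 1.91 × 10^6 m³

Direct-runoff ordinates (Q − Q_b): 0.0, 2.0, 7.0, 23.0, 32.0, 49.0, 71.0, 90.0, 51.0, 29.0, 0.0 m³/s.
ΣQ_DR = 354.0 m³/s.
With Δt = 1.5 h = 5400 s, V = ΣQ_DR · Δt = 354.0 × 5400 = 1.91 × 10^6 m³.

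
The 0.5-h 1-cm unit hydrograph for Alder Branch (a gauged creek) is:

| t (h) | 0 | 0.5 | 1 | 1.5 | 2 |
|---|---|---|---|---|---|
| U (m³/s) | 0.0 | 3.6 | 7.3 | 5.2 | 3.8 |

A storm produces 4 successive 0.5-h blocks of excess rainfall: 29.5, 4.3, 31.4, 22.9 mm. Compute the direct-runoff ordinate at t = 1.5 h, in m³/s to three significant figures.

By discrete convolution, Q_j = Σ (P_i / 10 mm) · U_{j−i}.
At t = 1.5 h (j=3): Q = (29.5/10)·5.2 + (4.3/10)·7.3 + (31.4/10)·3.6 + (22.9/10)·0.0 = 29.8 m³/s.

Q ≈ 29.8 m³/s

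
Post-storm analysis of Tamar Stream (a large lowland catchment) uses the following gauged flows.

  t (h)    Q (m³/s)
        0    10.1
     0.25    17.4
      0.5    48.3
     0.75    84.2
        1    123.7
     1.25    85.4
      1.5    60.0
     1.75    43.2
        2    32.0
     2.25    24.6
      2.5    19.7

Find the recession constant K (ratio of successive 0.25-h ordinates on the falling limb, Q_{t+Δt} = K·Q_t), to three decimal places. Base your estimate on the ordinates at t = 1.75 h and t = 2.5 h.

K ≈ 0.770

Using the recession-limb readings at t = 1.75 h and t = 2.5 h: Q falls from 43.2 to 19.7 m³/s over 3 intervals.
K = (Q₂/Q₁)^(1/3) = (19.7/43.2)^(1/3) = 0.770.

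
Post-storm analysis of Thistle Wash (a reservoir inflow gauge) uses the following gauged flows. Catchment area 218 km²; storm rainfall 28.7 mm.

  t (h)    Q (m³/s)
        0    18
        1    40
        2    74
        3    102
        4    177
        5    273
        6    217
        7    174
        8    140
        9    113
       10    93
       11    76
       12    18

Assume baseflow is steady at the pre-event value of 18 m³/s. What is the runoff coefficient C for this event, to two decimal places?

ΣQ_DR = 1281 m³/s; V = ΣQ_DR·Δt = 4.612 × 10^6 m³.
Runoff depth d = V / A = 21.15 mm.
C = d / P = 21.15 / 28.7 = 0.74.

C ≈ 0.74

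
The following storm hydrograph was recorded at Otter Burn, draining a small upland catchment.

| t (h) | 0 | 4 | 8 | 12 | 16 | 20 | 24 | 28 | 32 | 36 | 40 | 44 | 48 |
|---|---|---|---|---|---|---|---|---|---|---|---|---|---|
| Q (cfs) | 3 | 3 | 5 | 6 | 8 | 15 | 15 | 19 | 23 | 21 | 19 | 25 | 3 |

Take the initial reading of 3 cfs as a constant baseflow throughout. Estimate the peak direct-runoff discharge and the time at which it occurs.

Subtracting baseflow gives direct-runoff ordinates: 0.0, 0.0, 2.0, 3.0, 5.0, 12.0, 12.0, 16.0, 20.0, 18.0, 16.0, 22.0, 0.0 cfs.
The maximum is 22.0 cfs, occurring at the reading for t = 44 h.

Q_p = 22.0 cfs at t = 44 h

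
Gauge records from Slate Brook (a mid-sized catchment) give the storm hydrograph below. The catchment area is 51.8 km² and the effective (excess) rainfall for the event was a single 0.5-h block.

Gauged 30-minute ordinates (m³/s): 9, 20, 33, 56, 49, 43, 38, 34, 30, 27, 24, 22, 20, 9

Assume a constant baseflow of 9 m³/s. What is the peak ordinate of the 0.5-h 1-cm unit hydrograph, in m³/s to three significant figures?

U_p ≈ 47.0 m³/s

Direct runoff: 0.0, 11.0, 24.0, 47.0, 40.0, 34.0, 29.0, 25.0, 21.0, 18.0, 15.0, 13.0, 11.0, 0.0 m³/s; ΣQ_DR = 288.0 m³/s, peak = 47.0 m³/s.
Runoff depth d = ΣQ_DR·Δt / A = 288.0 × 1800 / (51.8 km²) = 10.01 mm.
The 1-cm UH is the DRH scaled by (10 mm)/d, so U_p = 47.0 × 10/10.01 = 47.0 m³/s.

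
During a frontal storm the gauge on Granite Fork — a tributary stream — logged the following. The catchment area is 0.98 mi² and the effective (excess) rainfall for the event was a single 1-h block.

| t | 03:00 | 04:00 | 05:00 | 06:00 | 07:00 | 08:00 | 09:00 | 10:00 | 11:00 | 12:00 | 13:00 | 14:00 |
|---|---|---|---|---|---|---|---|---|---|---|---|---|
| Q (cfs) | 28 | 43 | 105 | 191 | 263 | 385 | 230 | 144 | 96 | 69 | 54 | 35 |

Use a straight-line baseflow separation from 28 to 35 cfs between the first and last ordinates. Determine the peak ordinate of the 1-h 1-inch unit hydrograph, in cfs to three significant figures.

Direct runoff: 0.00, 14.36, 75.73, 161.09, 232.45, 353.82, 198.18, 111.55, 62.91, 35.27, 19.64, 0.00 cfs; ΣQ_DR = 1265 cfs, peak = 353.82 cfs.
Runoff depth d = ΣQ_DR·Δt / A = 1265 × 3600 / (0.98 mi²) = 2.000 in.
The 1-inch UH is the DRH scaled by (1 in)/d, so U_p = 353.82 × 1/2.000 = 177 cfs.

U_p ≈ 177 cfs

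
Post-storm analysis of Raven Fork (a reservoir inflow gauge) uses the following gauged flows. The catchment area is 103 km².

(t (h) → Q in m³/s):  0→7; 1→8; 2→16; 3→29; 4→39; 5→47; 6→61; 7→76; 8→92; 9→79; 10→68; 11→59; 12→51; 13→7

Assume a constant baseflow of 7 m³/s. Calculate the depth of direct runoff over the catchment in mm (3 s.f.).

Direct runoff: 0.0, 1.0, 9.0, 22.0, 32.0, 40.0, 54.0, 69.0, 85.0, 72.0, 61.0, 52.0, 44.0, 0.0 m³/s; ΣQ_DR = 541.0 m³/s.
V = ΣQ_DR · Δt = 541.0 × 3600 s = 1.948 × 10^6 m³.
Over A = 103 km², depth = V / A = 18.9 mm.

d ≈ 18.9 mm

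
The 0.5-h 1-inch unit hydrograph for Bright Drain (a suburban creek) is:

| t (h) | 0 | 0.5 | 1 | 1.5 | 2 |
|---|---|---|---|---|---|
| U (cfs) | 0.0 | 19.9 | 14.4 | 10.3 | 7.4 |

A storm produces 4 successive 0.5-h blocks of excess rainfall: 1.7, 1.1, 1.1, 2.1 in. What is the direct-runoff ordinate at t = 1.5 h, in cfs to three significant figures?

Q ≈ 55.2 cfs

By discrete convolution, Q_j = Σ (P_i / 1 in) · U_{j−i}.
At t = 1.5 h (j=3): Q = (1.7/1)·10.3 + (1.1/1)·14.4 + (1.1/1)·19.9 + (2.1/1)·0.0 = 55.2 cfs.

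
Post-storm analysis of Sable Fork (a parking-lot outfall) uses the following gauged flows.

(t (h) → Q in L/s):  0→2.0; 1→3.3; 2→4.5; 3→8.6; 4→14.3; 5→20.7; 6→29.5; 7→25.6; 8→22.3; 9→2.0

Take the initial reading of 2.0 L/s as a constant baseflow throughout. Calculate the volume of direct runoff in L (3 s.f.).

Direct-runoff ordinates (Q − Q_b): 0.0, 1.3, 2.5, 6.6, 12.3, 18.7, 27.5, 23.6, 20.3, 0.0 L/s.
ΣQ_DR = 112.8 L/s.
With Δt = 1 h = 3600 s, V = ΣQ_DR · Δt = 112.8 × 3600 = 4.06 × 10^5 L.

V ≈ 4.06 × 10^5 L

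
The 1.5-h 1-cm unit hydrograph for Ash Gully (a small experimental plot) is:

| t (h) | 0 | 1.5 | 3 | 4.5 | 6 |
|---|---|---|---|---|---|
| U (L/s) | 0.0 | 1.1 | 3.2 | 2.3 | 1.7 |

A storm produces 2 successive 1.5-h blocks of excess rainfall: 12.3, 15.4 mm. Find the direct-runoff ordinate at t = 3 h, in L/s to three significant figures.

Q ≈ 5.63 L/s

By discrete convolution, Q_j = Σ (P_i / 10 mm) · U_{j−i}.
At t = 3 h (j=2): Q = (12.3/10)·3.2 + (15.4/10)·1.1 = 5.63 L/s.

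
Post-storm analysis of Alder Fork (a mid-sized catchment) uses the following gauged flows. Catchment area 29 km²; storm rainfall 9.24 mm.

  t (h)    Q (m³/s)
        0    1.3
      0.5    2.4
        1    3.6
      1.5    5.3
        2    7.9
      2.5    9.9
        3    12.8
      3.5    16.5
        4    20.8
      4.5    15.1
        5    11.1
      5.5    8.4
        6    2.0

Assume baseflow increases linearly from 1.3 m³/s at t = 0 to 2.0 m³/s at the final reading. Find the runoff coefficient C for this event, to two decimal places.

ΣQ_DR = 95.65 m³/s; V = ΣQ_DR·Δt = 1.722 × 10^5 m³.
Runoff depth d = V / A = 5.937 mm.
C = d / P = 5.937 / 9.24 = 0.64.

C ≈ 0.64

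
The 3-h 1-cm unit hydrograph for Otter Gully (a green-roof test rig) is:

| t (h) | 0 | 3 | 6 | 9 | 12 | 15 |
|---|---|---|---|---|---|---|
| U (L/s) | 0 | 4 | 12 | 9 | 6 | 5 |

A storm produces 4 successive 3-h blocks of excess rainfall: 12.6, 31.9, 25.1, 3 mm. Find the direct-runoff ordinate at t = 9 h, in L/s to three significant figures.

Q ≈ 59.7 L/s

By discrete convolution, Q_j = Σ (P_i / 10 mm) · U_{j−i}.
At t = 9 h (j=3): Q = (12.6/10)·9 + (31.9/10)·12 + (25.1/10)·4 + (3/10)·0 = 59.7 L/s.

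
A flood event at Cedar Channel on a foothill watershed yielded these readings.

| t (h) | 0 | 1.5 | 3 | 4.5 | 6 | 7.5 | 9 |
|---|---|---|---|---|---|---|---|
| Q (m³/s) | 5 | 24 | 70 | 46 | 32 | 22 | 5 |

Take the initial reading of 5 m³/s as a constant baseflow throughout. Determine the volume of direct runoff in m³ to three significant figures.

Direct-runoff ordinates (Q − Q_b): 0.0, 19.0, 65.0, 41.0, 27.0, 17.0, 0.0 m³/s.
ΣQ_DR = 169.0 m³/s.
With Δt = 1.5 h = 5400 s, V = ΣQ_DR · Δt = 169.0 × 5400 = 9.13 × 10^5 m³.

V ≈ 9.13 × 10^5 m³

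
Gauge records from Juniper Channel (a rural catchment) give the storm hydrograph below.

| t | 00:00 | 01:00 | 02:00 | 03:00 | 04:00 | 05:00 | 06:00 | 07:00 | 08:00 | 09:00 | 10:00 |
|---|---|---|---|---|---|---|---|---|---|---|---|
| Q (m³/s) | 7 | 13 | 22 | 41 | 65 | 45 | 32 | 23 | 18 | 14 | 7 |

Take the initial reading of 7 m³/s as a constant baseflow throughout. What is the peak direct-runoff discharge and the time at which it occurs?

Subtracting baseflow gives direct-runoff ordinates: 0.0, 6.0, 15.0, 34.0, 58.0, 38.0, 25.0, 16.0, 11.0, 7.0, 0.0 m³/s.
The maximum is 58.0 m³/s, occurring at the reading for t = 04:00.

Q_p = 58.0 m³/s at t = 04:00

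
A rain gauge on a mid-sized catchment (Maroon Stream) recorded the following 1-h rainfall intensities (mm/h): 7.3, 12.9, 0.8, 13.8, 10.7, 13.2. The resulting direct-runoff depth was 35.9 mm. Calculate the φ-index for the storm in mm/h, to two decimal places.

Only the 5 blocks with intensity above φ contribute runoff: 7.3, 12.9, 13.8, 10.7, 13.2 mm/h.
Σ(I−φ)·Δt = d  ⇒  (7.3+12.9+13.8+10.7+13.2 − 5φ)·1 = 35.9
φ = (57.90 − 35.9/1) / 5 = 4.40 mm/h.

φ ≈ 4.40 mm/h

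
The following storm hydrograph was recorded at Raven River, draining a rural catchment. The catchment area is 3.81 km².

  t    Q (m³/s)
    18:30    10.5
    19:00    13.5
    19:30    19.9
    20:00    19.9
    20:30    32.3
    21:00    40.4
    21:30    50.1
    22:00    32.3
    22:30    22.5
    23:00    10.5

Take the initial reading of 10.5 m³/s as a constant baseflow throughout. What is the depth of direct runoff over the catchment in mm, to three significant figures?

d ≈ 69.4 mm

Direct runoff: 0.0, 3.0, 9.4, 9.4, 21.8, 29.9, 39.6, 21.8, 12.0, 0.0 m³/s; ΣQ_DR = 146.9 m³/s.
V = ΣQ_DR · Δt = 146.9 × 1800 s = 2.644 × 10^5 m³.
Over A = 3.81 km², depth = V / A = 69.4 mm.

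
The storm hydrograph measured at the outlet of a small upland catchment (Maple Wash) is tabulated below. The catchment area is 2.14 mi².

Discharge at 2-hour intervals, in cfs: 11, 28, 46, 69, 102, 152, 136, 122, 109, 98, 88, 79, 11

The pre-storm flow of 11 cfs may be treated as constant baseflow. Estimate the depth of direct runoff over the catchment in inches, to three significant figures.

d ≈ 1.31 in

Direct runoff: 0.0, 17.0, 35.0, 58.0, 91.0, 141.0, 125.0, 111.0, 98.0, 87.0, 77.0, 68.0, 0.0 cfs; ΣQ_DR = 908.0 cfs.
V = ΣQ_DR · Δt = 908.0 × 7200 s = 6.538 × 10^6 ft³.
Over A = 2.14 mi², depth = V / A = 1.31 in.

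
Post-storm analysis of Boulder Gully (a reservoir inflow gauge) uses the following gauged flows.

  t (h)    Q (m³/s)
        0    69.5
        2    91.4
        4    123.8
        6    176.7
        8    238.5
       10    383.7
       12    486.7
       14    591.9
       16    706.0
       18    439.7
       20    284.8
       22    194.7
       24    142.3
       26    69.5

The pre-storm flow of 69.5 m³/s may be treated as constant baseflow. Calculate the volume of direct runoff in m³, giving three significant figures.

Direct-runoff ordinates (Q − Q_b): 0.0, 21.9, 54.3, 107.2, 169.0, 314.2, 417.2, 522.4, 636.5, 370.2, 215.3, 125.2, 72.8, 0.0 m³/s.
ΣQ_DR = 3026 m³/s.
With Δt = 2 h = 7200 s, V = ΣQ_DR · Δt = 3026 × 7200 = 2.18 × 10^7 m³.

V ≈ 2.18 × 10^7 m³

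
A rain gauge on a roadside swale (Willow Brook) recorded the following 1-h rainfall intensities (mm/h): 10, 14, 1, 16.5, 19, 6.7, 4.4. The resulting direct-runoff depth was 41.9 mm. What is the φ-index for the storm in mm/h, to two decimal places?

Only the 5 blocks with intensity above φ contribute runoff: 10, 14, 16.5, 19, 6.7 mm/h.
Σ(I−φ)·Δt = d  ⇒  (10+14+16.5+19+6.7 − 5φ)·1 = 41.9
φ = (66.20 − 41.9/1) / 5 = 4.86 mm/h.

φ ≈ 4.86 mm/h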